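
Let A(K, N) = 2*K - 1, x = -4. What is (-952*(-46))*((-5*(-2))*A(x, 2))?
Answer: -3941280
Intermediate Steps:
A(K, N) = -1 + 2*K
(-952*(-46))*((-5*(-2))*A(x, 2)) = (-952*(-46))*((-5*(-2))*(-1 + 2*(-4))) = 43792*(10*(-1 - 8)) = 43792*(10*(-9)) = 43792*(-90) = -3941280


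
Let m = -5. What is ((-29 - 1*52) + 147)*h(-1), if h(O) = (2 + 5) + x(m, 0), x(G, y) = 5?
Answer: 792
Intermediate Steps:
h(O) = 12 (h(O) = (2 + 5) + 5 = 7 + 5 = 12)
((-29 - 1*52) + 147)*h(-1) = ((-29 - 1*52) + 147)*12 = ((-29 - 52) + 147)*12 = (-81 + 147)*12 = 66*12 = 792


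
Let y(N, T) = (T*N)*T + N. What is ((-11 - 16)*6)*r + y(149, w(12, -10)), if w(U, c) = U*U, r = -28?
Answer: 3094349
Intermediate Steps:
w(U, c) = U²
y(N, T) = N + N*T² (y(N, T) = (N*T)*T + N = N*T² + N = N + N*T²)
((-11 - 16)*6)*r + y(149, w(12, -10)) = ((-11 - 16)*6)*(-28) + 149*(1 + (12²)²) = -27*6*(-28) + 149*(1 + 144²) = -162*(-28) + 149*(1 + 20736) = 4536 + 149*20737 = 4536 + 3089813 = 3094349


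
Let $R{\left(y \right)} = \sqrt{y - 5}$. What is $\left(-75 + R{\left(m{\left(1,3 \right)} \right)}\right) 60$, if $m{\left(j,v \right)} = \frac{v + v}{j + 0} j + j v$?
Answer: $-4380$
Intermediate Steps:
$m{\left(j,v \right)} = 2 v + j v$ ($m{\left(j,v \right)} = \frac{2 v}{j} j + j v = 2 v + j v$)
$R{\left(y \right)} = \sqrt{-5 + y}$
$\left(-75 + R{\left(m{\left(1,3 \right)} \right)}\right) 60 = \left(-75 + \sqrt{-5 + 3 \left(2 + 1\right)}\right) 60 = \left(-75 + \sqrt{-5 + 3 \cdot 3}\right) 60 = \left(-75 + \sqrt{-5 + 9}\right) 60 = \left(-75 + \sqrt{4}\right) 60 = \left(-75 + 2\right) 60 = \left(-73\right) 60 = -4380$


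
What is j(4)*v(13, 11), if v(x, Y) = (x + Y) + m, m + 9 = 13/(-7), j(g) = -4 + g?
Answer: 0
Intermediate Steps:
m = -76/7 (m = -9 + 13/(-7) = -9 + 13*(-1/7) = -9 - 13/7 = -76/7 ≈ -10.857)
v(x, Y) = -76/7 + Y + x (v(x, Y) = (x + Y) - 76/7 = (Y + x) - 76/7 = -76/7 + Y + x)
j(4)*v(13, 11) = (-4 + 4)*(-76/7 + 11 + 13) = 0*(92/7) = 0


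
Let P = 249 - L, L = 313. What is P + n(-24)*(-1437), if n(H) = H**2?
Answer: -827776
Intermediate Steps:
P = -64 (P = 249 - 1*313 = 249 - 313 = -64)
P + n(-24)*(-1437) = -64 + (-24)**2*(-1437) = -64 + 576*(-1437) = -64 - 827712 = -827776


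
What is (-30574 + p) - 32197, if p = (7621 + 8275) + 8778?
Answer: -38097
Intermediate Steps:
p = 24674 (p = 15896 + 8778 = 24674)
(-30574 + p) - 32197 = (-30574 + 24674) - 32197 = -5900 - 32197 = -38097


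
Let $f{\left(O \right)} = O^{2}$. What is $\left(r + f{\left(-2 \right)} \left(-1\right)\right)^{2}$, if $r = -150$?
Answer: $23716$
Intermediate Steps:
$\left(r + f{\left(-2 \right)} \left(-1\right)\right)^{2} = \left(-150 + \left(-2\right)^{2} \left(-1\right)\right)^{2} = \left(-150 + 4 \left(-1\right)\right)^{2} = \left(-150 - 4\right)^{2} = \left(-154\right)^{2} = 23716$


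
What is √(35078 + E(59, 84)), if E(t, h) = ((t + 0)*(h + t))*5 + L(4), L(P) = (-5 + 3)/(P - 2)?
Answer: √77262 ≈ 277.96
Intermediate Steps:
L(P) = -2/(-2 + P)
E(t, h) = -1 + 5*t*(h + t) (E(t, h) = ((t + 0)*(h + t))*5 - 2/(-2 + 4) = (t*(h + t))*5 - 2/2 = 5*t*(h + t) - 2*½ = 5*t*(h + t) - 1 = -1 + 5*t*(h + t))
√(35078 + E(59, 84)) = √(35078 + (-1 + 5*59² + 5*84*59)) = √(35078 + (-1 + 5*3481 + 24780)) = √(35078 + (-1 + 17405 + 24780)) = √(35078 + 42184) = √77262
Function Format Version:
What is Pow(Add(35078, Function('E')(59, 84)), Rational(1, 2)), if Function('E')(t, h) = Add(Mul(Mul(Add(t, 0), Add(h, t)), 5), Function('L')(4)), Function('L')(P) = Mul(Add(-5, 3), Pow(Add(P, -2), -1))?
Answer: Pow(77262, Rational(1, 2)) ≈ 277.96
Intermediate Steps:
Function('L')(P) = Mul(-2, Pow(Add(-2, P), -1))
Function('E')(t, h) = Add(-1, Mul(5, t, Add(h, t))) (Function('E')(t, h) = Add(Mul(Mul(Add(t, 0), Add(h, t)), 5), Mul(-2, Pow(Add(-2, 4), -1))) = Add(Mul(Mul(t, Add(h, t)), 5), Mul(-2, Pow(2, -1))) = Add(Mul(5, t, Add(h, t)), Mul(-2, Rational(1, 2))) = Add(Mul(5, t, Add(h, t)), -1) = Add(-1, Mul(5, t, Add(h, t))))
Pow(Add(35078, Function('E')(59, 84)), Rational(1, 2)) = Pow(Add(35078, Add(-1, Mul(5, Pow(59, 2)), Mul(5, 84, 59))), Rational(1, 2)) = Pow(Add(35078, Add(-1, Mul(5, 3481), 24780)), Rational(1, 2)) = Pow(Add(35078, Add(-1, 17405, 24780)), Rational(1, 2)) = Pow(Add(35078, 42184), Rational(1, 2)) = Pow(77262, Rational(1, 2))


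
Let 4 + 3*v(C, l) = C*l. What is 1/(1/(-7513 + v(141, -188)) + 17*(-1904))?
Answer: -49051/1587682771 ≈ -3.0895e-5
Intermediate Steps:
v(C, l) = -4/3 + C*l/3 (v(C, l) = -4/3 + (C*l)/3 = -4/3 + C*l/3)
1/(1/(-7513 + v(141, -188)) + 17*(-1904)) = 1/(1/(-7513 + (-4/3 + (⅓)*141*(-188))) + 17*(-1904)) = 1/(1/(-7513 + (-4/3 - 8836)) - 32368) = 1/(1/(-7513 - 26512/3) - 32368) = 1/(1/(-49051/3) - 32368) = 1/(-3/49051 - 32368) = 1/(-1587682771/49051) = -49051/1587682771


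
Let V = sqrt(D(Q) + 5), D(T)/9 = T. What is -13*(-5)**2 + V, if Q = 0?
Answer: -325 + sqrt(5) ≈ -322.76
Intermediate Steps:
D(T) = 9*T
V = sqrt(5) (V = sqrt(9*0 + 5) = sqrt(0 + 5) = sqrt(5) ≈ 2.2361)
-13*(-5)**2 + V = -13*(-5)**2 + sqrt(5) = -13*25 + sqrt(5) = -325 + sqrt(5)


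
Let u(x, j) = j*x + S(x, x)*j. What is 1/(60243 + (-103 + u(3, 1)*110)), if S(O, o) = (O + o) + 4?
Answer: 1/61570 ≈ 1.6242e-5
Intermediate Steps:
S(O, o) = 4 + O + o
u(x, j) = j*x + j*(4 + 2*x) (u(x, j) = j*x + (4 + x + x)*j = j*x + (4 + 2*x)*j = j*x + j*(4 + 2*x))
1/(60243 + (-103 + u(3, 1)*110)) = 1/(60243 + (-103 + (1*(4 + 3*3))*110)) = 1/(60243 + (-103 + (1*(4 + 9))*110)) = 1/(60243 + (-103 + (1*13)*110)) = 1/(60243 + (-103 + 13*110)) = 1/(60243 + (-103 + 1430)) = 1/(60243 + 1327) = 1/61570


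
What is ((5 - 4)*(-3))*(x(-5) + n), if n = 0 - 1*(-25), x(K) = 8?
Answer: -99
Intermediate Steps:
n = 25 (n = 0 + 25 = 25)
((5 - 4)*(-3))*(x(-5) + n) = ((5 - 4)*(-3))*(8 + 25) = (1*(-3))*33 = -3*33 = -99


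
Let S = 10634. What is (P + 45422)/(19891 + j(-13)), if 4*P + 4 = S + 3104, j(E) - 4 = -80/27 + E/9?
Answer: 2638197/1074092 ≈ 2.4562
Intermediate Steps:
j(E) = 28/27 + E/9 (j(E) = 4 + (-80/27 + E/9) = 28/27 + E/9)
P = 6867/2 (P = -1 + (10634 + 3104)/4 = -1 + (¼)*13738 = -1 + 6869/2 = 6867/2 ≈ 3433.5)
(P + 45422)/(19891 + j(-13)) = (6867/2 + 45422)/(19891 + (28/27 + (⅑)*(-13))) = 97711/(2*(19891 + (28/27 - 13/9))) = 97711/(2*(19891 - 11/27)) = 97711/(2*(537046/27)) = (97711/2)*(27/537046) = 2638197/1074092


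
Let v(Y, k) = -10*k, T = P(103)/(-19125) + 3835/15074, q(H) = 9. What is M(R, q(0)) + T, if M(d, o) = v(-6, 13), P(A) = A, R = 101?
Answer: -37405940747/288290250 ≈ -129.75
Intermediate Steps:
T = 71791753/288290250 (T = 103/(-19125) + 3835/15074 = 103*(-1/19125) + 3835*(1/15074) = -103/19125 + 3835/15074 = 71791753/288290250 ≈ 0.24903)
M(d, o) = -130 (M(d, o) = -10*13 = -130)
M(R, q(0)) + T = -130 + 71791753/288290250 = -37405940747/288290250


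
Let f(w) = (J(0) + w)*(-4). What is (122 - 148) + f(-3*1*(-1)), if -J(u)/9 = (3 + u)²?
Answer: 286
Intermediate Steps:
J(u) = -9*(3 + u)²
f(w) = 324 - 4*w (f(w) = (-9*(3 + 0)² + w)*(-4) = (-9*3² + w)*(-4) = (-9*9 + w)*(-4) = (-81 + w)*(-4) = 324 - 4*w)
(122 - 148) + f(-3*1*(-1)) = (122 - 148) + (324 - 4*(-3*1)*(-1)) = -26 + (324 - (-12)*(-1)) = -26 + (324 - 4*3) = -26 + (324 - 12) = -26 + 312 = 286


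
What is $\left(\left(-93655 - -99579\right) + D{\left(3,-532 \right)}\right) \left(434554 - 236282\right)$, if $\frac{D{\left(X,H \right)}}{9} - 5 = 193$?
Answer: $1527884032$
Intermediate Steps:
$D{\left(X,H \right)} = 1782$ ($D{\left(X,H \right)} = 45 + 9 \cdot 193 = 45 + 1737 = 1782$)
$\left(\left(-93655 - -99579\right) + D{\left(3,-532 \right)}\right) \left(434554 - 236282\right) = \left(\left(-93655 - -99579\right) + 1782\right) \left(434554 - 236282\right) = \left(\left(-93655 + 99579\right) + 1782\right) 198272 = \left(5924 + 1782\right) 198272 = 7706 \cdot 198272 = 1527884032$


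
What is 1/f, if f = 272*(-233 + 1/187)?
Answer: -11/697120 ≈ -1.5779e-5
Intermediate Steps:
f = -697120/11 (f = 272*(-233 + 1/187) = 272*(-43570/187) = -697120/11 ≈ -63375.)
1/f = 1/(-697120/11) = -11/697120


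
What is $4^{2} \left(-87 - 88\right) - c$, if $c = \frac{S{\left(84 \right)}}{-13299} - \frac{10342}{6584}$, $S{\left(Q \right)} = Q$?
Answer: $- \frac{40838605581}{14593436} \approx -2798.4$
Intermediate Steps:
$c = - \frac{23015219}{14593436}$ ($c = \frac{84}{-13299} - \frac{10342}{6584} = 84 \left(- \frac{1}{13299}\right) - \frac{5171}{3292} = - \frac{28}{4433} - \frac{5171}{3292} = - \frac{23015219}{14593436} \approx -1.5771$)
$4^{2} \left(-87 - 88\right) - c = 4^{2} \left(-87 - 88\right) - - \frac{23015219}{14593436} = 16 \left(-175\right) + \frac{23015219}{14593436} = -2800 + \frac{23015219}{14593436} = - \frac{40838605581}{14593436}$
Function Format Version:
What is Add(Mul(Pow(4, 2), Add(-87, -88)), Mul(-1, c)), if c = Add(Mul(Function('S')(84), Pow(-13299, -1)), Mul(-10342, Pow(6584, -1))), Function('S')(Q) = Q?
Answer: Rational(-40838605581, 14593436) ≈ -2798.4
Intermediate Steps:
c = Rational(-23015219, 14593436) (c = Add(Mul(84, Pow(-13299, -1)), Mul(-10342, Pow(6584, -1))) = Add(Mul(84, Rational(-1, 13299)), Mul(-10342, Rational(1, 6584))) = Add(Rational(-28, 4433), Rational(-5171, 3292)) = Rational(-23015219, 14593436) ≈ -1.5771)
Add(Mul(Pow(4, 2), Add(-87, -88)), Mul(-1, c)) = Add(Mul(Pow(4, 2), Add(-87, -88)), Mul(-1, Rational(-23015219, 14593436))) = Add(Mul(16, -175), Rational(23015219, 14593436)) = Add(-2800, Rational(23015219, 14593436)) = Rational(-40838605581, 14593436)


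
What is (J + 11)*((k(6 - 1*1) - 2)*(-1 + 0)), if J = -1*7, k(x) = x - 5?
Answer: 8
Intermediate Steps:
k(x) = -5 + x
J = -7
(J + 11)*((k(6 - 1*1) - 2)*(-1 + 0)) = (-7 + 11)*(((-5 + (6 - 1*1)) - 2)*(-1 + 0)) = 4*(((-5 + (6 - 1)) - 2)*(-1)) = 4*(((-5 + 5) - 2)*(-1)) = 4*((0 - 2)*(-1)) = 4*(-2*(-1)) = 4*2 = 8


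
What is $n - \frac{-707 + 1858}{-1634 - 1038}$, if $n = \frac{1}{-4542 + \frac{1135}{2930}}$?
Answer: $\frac{3061688343}{7111220720} \approx 0.43054$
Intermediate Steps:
$n = - \frac{586}{2661385}$ ($n = \frac{1}{-4542 + 1135 \cdot \frac{1}{2930}} = \frac{1}{-4542 + \frac{227}{586}} = \frac{1}{- \frac{2661385}{586}} = - \frac{586}{2661385} \approx -0.00022019$)
$n - \frac{-707 + 1858}{-1634 - 1038} = - \frac{586}{2661385} - \frac{-707 + 1858}{-1634 - 1038} = - \frac{586}{2661385} - \frac{1151}{-2672} = - \frac{586}{2661385} - 1151 \left(- \frac{1}{2672}\right) = - \frac{586}{2661385} - - \frac{1151}{2672} = - \frac{586}{2661385} + \frac{1151}{2672} = \frac{3061688343}{7111220720}$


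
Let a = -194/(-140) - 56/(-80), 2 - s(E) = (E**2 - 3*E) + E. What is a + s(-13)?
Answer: -6682/35 ≈ -190.91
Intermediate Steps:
s(E) = 2 - E**2 + 2*E (s(E) = 2 - ((E**2 - 3*E) + E) = 2 - (E**2 - 2*E) = 2 + (-E**2 + 2*E) = 2 - E**2 + 2*E)
a = 73/35 (a = -194*(-1/140) - 56*(-1/80) = 97/70 + 7/10 = 73/35 ≈ 2.0857)
a + s(-13) = 73/35 + (2 - 1*(-13)**2 + 2*(-13)) = 73/35 + (2 - 1*169 - 26) = 73/35 + (2 - 169 - 26) = 73/35 - 193 = -6682/35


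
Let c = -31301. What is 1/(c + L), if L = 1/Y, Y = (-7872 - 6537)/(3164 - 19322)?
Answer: -4803/150333317 ≈ -3.1949e-5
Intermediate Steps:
Y = 4803/5386 (Y = -14409/(-16158) = -14409*(-1/16158) = 4803/5386 ≈ 0.89176)
L = 5386/4803 (L = 1/(4803/5386) = 5386/4803 ≈ 1.1214)
1/(c + L) = 1/(-31301 + 5386/4803) = 1/(-150333317/4803) = -4803/150333317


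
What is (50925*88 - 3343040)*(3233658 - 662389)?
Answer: 2927029778840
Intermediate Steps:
(50925*88 - 3343040)*(3233658 - 662389) = (4481400 - 3343040)*2571269 = 1138360*2571269 = 2927029778840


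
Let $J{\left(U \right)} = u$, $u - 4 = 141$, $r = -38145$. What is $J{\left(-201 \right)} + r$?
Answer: $-38000$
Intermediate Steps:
$u = 145$ ($u = 4 + 141 = 145$)
$J{\left(U \right)} = 145$
$J{\left(-201 \right)} + r = 145 - 38145 = -38000$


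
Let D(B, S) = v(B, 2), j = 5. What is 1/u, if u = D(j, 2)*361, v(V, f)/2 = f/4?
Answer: 1/361 ≈ 0.0027701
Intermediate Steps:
v(V, f) = f/2 (v(V, f) = 2*(f/4) = f/2)
D(B, S) = 1 (D(B, S) = (1/2)*2 = 1)
u = 361 (u = 1*361 = 361)
1/u = 1/361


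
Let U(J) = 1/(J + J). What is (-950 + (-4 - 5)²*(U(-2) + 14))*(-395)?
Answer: -258725/4 ≈ -64681.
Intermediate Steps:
U(J) = 1/(2*J)
(-950 + (-4 - 5)²*(U(-2) + 14))*(-395) = (-950 + (-4 - 5)²*((½)/(-2) + 14))*(-395) = (-950 + (-9)²*((½)*(-½) + 14))*(-395) = (-950 + 81*(-¼ + 14))*(-395) = (-950 + 81*(55/4))*(-395) = (-950 + 4455/4)*(-395) = (655/4)*(-395) = -258725/4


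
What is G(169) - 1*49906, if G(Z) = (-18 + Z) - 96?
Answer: -49851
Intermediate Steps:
G(Z) = -114 + Z
G(169) - 1*49906 = (-114 + 169) - 1*49906 = 55 - 49906 = -49851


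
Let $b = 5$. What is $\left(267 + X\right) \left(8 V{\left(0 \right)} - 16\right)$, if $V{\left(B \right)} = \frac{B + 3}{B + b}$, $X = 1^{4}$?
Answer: $- \frac{15008}{5} \approx -3001.6$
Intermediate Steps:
$X = 1$
$V{\left(B \right)} = \frac{3 + B}{5 + B}$ ($V{\left(B \right)} = \frac{B + 3}{B + 5} = \frac{3 + B}{5 + B}$)
$\left(267 + X\right) \left(8 V{\left(0 \right)} - 16\right) = \left(267 + 1\right) \left(8 \frac{3 + 0}{5 + 0} - 16\right) = 268 \left(8 \cdot \frac{1}{5} \cdot 3 - 16\right) = 268 \left(8 \cdot \frac{3}{5} - 16\right) = 268 \left(\frac{24}{5} - 16\right) = 268 \left(- \frac{56}{5}\right) = - \frac{15008}{5}$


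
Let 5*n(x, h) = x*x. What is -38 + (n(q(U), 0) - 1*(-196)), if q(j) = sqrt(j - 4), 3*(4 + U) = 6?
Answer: 784/5 ≈ 156.80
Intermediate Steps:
U = -2 (U = -4 + (1/3)*6 = -4 + 2 = -2)
q(j) = sqrt(-4 + j)
n(x, h) = x**2/5 (n(x, h) = (x*x)/5 = x**2/5)
-38 + (n(q(U), 0) - 1*(-196)) = -38 + ((sqrt(-4 - 2))**2/5 - 1*(-196)) = -38 + ((sqrt(-6))**2/5 + 196) = -38 + ((I*sqrt(6))**2/5 + 196) = -38 + ((1/5)*(-6) + 196) = -38 + (-6/5 + 196) = -38 + 974/5 = 784/5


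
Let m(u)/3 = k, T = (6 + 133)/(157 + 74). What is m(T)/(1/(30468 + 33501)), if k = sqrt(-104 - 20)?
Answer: 383814*I*sqrt(31) ≈ 2.137e+6*I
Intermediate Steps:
T = 139/231 ≈ 0.60173
k = 2*I*sqrt(31) (k = sqrt(-124) = 2*I*sqrt(31) ≈ 11.136*I)
m(u) = 6*I*sqrt(31) (m(u) = 3*(2*I*sqrt(31)) = 6*I*sqrt(31))
m(T)/(1/(30468 + 33501)) = (6*I*sqrt(31))/(1/(30468 + 33501)) = (6*I*sqrt(31))/(1/63969) = (6*I*sqrt(31))*63969 = 383814*I*sqrt(31)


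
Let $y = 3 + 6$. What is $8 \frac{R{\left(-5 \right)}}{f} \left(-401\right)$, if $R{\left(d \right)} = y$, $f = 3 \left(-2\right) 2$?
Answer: $2406$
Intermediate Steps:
$f = -12$ ($f = \left(-6\right) 2 = -12$)
$y = 9$
$R{\left(d \right)} = 9$
$8 \frac{R{\left(-5 \right)}}{f} \left(-401\right) = 8 \frac{9}{-12} \left(-401\right) = 8 \cdot 9 \left(- \frac{1}{12}\right) \left(-401\right) = 8 \left(- \frac{3}{4}\right) \left(-401\right) = \left(-6\right) \left(-401\right) = 2406$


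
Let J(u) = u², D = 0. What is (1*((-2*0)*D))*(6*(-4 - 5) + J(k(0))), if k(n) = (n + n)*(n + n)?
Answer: 0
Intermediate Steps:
k(n) = 4*n² (k(n) = (2*n)*(2*n) = 4*n²)
(1*((-2*0)*D))*(6*(-4 - 5) + J(k(0))) = (1*(-2*0*0))*(6*(-4 - 5) + (4*0²)²) = (1*(0*0))*(6*(-9) + (4*0)²) = (1*0)*(-54 + 0²) = 0*(-54 + 0) = 0*(-54) = 0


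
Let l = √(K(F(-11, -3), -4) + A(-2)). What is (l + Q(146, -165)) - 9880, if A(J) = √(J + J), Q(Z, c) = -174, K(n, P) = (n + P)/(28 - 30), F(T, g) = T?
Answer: -10054 + √(30 + 8*I)/2 ≈ -10051.0 + 0.362*I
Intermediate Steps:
K(n, P) = -P/2 - n/2 (K(n, P) = (P + n)/(-2) = (P + n)*(-½) = -P/2 - n/2)
A(J) = √2*√J (A(J) = √(2*J) = √2*√J)
l = √(15/2 + 2*I) (l = √((-½*(-4) - ½*(-11)) + √2*√(-2)) = √((2 + 11/2) + √2*(I*√2)) = √(15/2 + 2*I) ≈ 2.7624 + 0.362*I)
(l + Q(146, -165)) - 9880 = (√(30 + 8*I)/2 - 174) - 9880 = (-174 + √(30 + 8*I)/2) - 9880 = -10054 + √(30 + 8*I)/2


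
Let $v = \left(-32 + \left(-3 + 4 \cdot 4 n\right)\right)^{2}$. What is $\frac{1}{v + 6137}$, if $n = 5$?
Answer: $\frac{1}{8162} \approx 0.00012252$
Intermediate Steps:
$v = 2025$ ($v = \left(-32 - \left(3 - 4 \cdot 4 \cdot 5\right)\right)^{2} = \left(-32 + \left(-3 + 16 \cdot 5\right)\right)^{2} = \left(-32 + \left(-3 + 80\right)\right)^{2} = \left(-32 + 77\right)^{2} = 45^{2} = 2025$)
$\frac{1}{v + 6137} = \frac{1}{2025 + 6137} = \frac{1}{8162}$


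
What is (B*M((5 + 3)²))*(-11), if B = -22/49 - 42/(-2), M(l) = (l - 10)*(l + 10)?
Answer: -44263692/49 ≈ -9.0334e+5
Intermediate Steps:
M(l) = (-10 + l)*(10 + l)
B = 1007/49 (B = -22*1/49 - 42*(-½) = -22/49 + 21 = 1007/49 ≈ 20.551)
(B*M((5 + 3)²))*(-11) = (1007*(-100 + ((5 + 3)²)²)/49)*(-11) = (1007*(-100 + (8²)²)/49)*(-11) = (1007*(-100 + 64²)/49)*(-11) = (1007*(-100 + 4096)/49)*(-11) = ((1007/49)*3996)*(-11) = (4023972/49)*(-11) = -44263692/49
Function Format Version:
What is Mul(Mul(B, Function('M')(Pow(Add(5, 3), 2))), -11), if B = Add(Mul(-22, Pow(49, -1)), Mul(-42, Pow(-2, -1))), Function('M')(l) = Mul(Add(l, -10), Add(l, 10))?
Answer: Rational(-44263692, 49) ≈ -9.0334e+5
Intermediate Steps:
Function('M')(l) = Mul(Add(-10, l), Add(10, l))
B = Rational(1007, 49) (B = Add(Mul(-22, Rational(1, 49)), Mul(-42, Rational(-1, 2))) = Add(Rational(-22, 49), 21) = Rational(1007, 49) ≈ 20.551)
Mul(Mul(B, Function('M')(Pow(Add(5, 3), 2))), -11) = Mul(Mul(Rational(1007, 49), Add(-100, Pow(Pow(Add(5, 3), 2), 2))), -11) = Mul(Mul(Rational(1007, 49), Add(-100, Pow(Pow(8, 2), 2))), -11) = Mul(Mul(Rational(1007, 49), Add(-100, Pow(64, 2))), -11) = Mul(Mul(Rational(1007, 49), Add(-100, 4096)), -11) = Mul(Mul(Rational(1007, 49), 3996), -11) = Mul(Rational(4023972, 49), -11) = Rational(-44263692, 49)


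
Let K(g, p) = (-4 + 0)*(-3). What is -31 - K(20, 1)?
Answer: -43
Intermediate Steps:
K(g, p) = 12 (K(g, p) = -4*(-3) = 12)
-31 - K(20, 1) = -31 - 1*12 = -31 - 12 = -43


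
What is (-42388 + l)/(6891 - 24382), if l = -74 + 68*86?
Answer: 36614/17491 ≈ 2.0933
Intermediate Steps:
l = 5774 (l = -74 + 5848 = 5774)
(-42388 + l)/(6891 - 24382) = (-42388 + 5774)/(6891 - 24382) = -36614/(-17491) = -36614*(-1/17491) = 36614/17491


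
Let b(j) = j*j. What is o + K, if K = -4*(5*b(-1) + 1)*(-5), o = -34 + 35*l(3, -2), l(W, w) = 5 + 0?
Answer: 261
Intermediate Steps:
b(j) = j²
l(W, w) = 5
o = 141 (o = -34 + 35*5 = -34 + 175 = 141)
K = 120 (K = -4*(5*(-1)² + 1)*(-5) = -4*(5*1 + 1)*(-5) = -4*(5 + 1)*(-5) = -4*6*(-5) = -24*(-5) = 120)
o + K = 141 + 120 = 261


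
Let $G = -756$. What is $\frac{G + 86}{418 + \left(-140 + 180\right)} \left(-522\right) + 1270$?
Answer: $\frac{465700}{229} \approx 2033.6$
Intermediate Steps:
$\frac{G + 86}{418 + \left(-140 + 180\right)} \left(-522\right) + 1270 = \frac{-756 + 86}{418 + \left(-140 + 180\right)} \left(-522\right) + 1270 = - \frac{670}{418 + 40} \left(-522\right) + 1270 = - \frac{670}{458} \left(-522\right) + 1270 = \left(-670\right) \frac{1}{458} \left(-522\right) + 1270 = \left(- \frac{335}{229}\right) \left(-522\right) + 1270 = \frac{174870}{229} + 1270 = \frac{465700}{229}$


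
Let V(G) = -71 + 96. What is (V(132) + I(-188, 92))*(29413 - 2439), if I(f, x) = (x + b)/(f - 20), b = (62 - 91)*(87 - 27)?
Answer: 11544872/13 ≈ 8.8807e+5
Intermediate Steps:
b = -1740 (b = -29*60 = -1740)
I(f, x) = (-1740 + x)/(-20 + f) (I(f, x) = (x - 1740)/(f - 20) = (-1740 + x)/(-20 + f))
V(G) = 25
(V(132) + I(-188, 92))*(29413 - 2439) = (25 + (-1740 + 92)/(-20 - 188))*(29413 - 2439) = (25 - 1648/(-208))*26974 = (25 - 1/208*(-1648))*26974 = (25 + 103/13)*26974 = (428/13)*26974 = 11544872/13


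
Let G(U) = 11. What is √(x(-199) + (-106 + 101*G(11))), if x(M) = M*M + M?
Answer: √40407 ≈ 201.01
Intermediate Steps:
x(M) = M + M² (x(M) = M² + M = M + M²)
√(x(-199) + (-106 + 101*G(11))) = √(-199*(1 - 199) + (-106 + 101*11)) = √(-199*(-198) + (-106 + 1111)) = √(39402 + 1005) = √40407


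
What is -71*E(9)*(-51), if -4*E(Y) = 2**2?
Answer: -3621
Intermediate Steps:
E(Y) = -1 (E(Y) = -1/4*2**2 = -1/4*4 = -1)
-71*E(9)*(-51) = -71*(-1)*(-51) = 71*(-51) = -3621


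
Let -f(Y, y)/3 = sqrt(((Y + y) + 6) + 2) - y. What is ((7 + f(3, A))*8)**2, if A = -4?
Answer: 5632 + 1920*sqrt(7) ≈ 10712.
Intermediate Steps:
f(Y, y) = -3*sqrt(8 + Y + y) + 3*y (f(Y, y) = -3*(sqrt(((Y + y) + 6) + 2) - y) = -3*(sqrt((6 + Y + y) + 2) - y) = -3*(sqrt(8 + Y + y) - y) = -3*sqrt(8 + Y + y) + 3*y)
((7 + f(3, A))*8)**2 = ((7 + (-3*sqrt(8 + 3 - 4) + 3*(-4)))*8)**2 = ((7 + (-3*sqrt(7) - 12))*8)**2 = ((7 + (-12 - 3*sqrt(7)))*8)**2 = ((-5 - 3*sqrt(7))*8)**2 = (-40 - 24*sqrt(7))**2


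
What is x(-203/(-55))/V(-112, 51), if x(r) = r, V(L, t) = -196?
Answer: -29/1540 ≈ -0.018831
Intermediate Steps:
x(-203/(-55))/V(-112, 51) = -203/(-55)/(-196) = -203*(-1/55)*(-1/196) = (203/55)*(-1/196) = -29/1540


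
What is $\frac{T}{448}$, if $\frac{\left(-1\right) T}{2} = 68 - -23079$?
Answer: $- \frac{23147}{224} \approx -103.33$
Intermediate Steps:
$T = -46294$ ($T = - 2 \left(68 - -23079\right) = - 2 \left(68 + 23079\right) = \left(-2\right) 23147 = -46294$)
$\frac{T}{448} = - \frac{46294}{448} = \left(-46294\right) \frac{1}{448} = - \frac{23147}{224}$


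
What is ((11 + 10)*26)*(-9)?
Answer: -4914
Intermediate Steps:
((11 + 10)*26)*(-9) = (21*26)*(-9) = 546*(-9) = -4914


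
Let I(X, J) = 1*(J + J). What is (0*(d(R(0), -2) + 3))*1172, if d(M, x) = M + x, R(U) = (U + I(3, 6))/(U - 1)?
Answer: 0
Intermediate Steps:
I(X, J) = 2*J (I(X, J) = 1*(2*J) = 2*J)
R(U) = (12 + U)/(-1 + U) (R(U) = (U + 2*6)/(U - 1) = (U + 12)/(-1 + U) = (12 + U)/(-1 + U))
(0*(d(R(0), -2) + 3))*1172 = (0*(((12 + 0)/(-1 + 0) - 2) + 3))*1172 = (0*((12/(-1) - 2) + 3))*1172 = (0*((-1*12 - 2) + 3))*1172 = (0*((-12 - 2) + 3))*1172 = (0*(-14 + 3))*1172 = (0*(-11))*1172 = 0*1172 = 0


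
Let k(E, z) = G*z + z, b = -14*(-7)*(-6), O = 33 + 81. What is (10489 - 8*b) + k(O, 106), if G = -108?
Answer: 3851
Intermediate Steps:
O = 114
b = -588 (b = 98*(-6) = -588)
k(E, z) = -107*z (k(E, z) = -108*z + z = -107*z)
(10489 - 8*b) + k(O, 106) = (10489 - 8*(-588)) - 107*106 = (10489 + 4704) - 11342 = 15193 - 11342 = 3851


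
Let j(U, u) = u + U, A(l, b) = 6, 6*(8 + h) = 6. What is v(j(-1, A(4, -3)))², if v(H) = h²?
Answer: 2401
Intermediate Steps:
h = -7 (h = -8 + (⅙)*6 = -8 + 1 = -7)
j(U, u) = U + u
v(H) = 49 (v(H) = (-7)² = 49)
v(j(-1, A(4, -3)))² = 49² = 2401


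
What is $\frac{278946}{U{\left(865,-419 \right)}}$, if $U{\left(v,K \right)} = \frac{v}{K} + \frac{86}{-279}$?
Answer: $- \frac{32609066346}{277369} \approx -1.1757 \cdot 10^{5}$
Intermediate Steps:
$U{\left(v,K \right)} = - \frac{86}{279} + \frac{v}{K}$ ($U{\left(v,K \right)} = \frac{v}{K} + 86 \left(- \frac{1}{279}\right) = \frac{v}{K} - \frac{86}{279} = - \frac{86}{279} + \frac{v}{K}$)
$\frac{278946}{U{\left(865,-419 \right)}} = \frac{278946}{- \frac{86}{279} + \frac{865}{-419}} = \frac{278946}{- \frac{86}{279} + 865 \left(- \frac{1}{419}\right)} = \frac{278946}{- \frac{86}{279} - \frac{865}{419}} = \frac{278946}{- \frac{277369}{116901}} = 278946 \left(- \frac{116901}{277369}\right) = - \frac{32609066346}{277369}$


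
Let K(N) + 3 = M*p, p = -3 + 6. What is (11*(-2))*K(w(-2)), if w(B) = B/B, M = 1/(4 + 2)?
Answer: 55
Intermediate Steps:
M = 1/6 ≈ 0.16667
p = 3
w(B) = 1
K(N) = -5/2 (K(N) = -3 + (1/6)*3 = -3 + 1/2 = -5/2)
(11*(-2))*K(w(-2)) = (11*(-2))*(-5/2) = -22*(-5/2) = 55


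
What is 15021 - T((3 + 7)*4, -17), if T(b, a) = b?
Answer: 14981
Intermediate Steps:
15021 - T((3 + 7)*4, -17) = 15021 - (3 + 7)*4 = 15021 - 10*4 = 15021 - 1*40 = 15021 - 40 = 14981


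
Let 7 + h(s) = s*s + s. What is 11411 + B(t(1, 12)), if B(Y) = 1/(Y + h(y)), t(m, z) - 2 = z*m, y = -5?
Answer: 308098/27 ≈ 11411.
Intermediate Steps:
h(s) = -7 + s + s² (h(s) = -7 + (s*s + s) = -7 + (s² + s) = -7 + (s + s²) = -7 + s + s²)
t(m, z) = 2 + m*z (t(m, z) = 2 + z*m = 2 + m*z)
B(Y) = 1/(13 + Y) (B(Y) = 1/(Y + (-7 - 5 + (-5)²)) = 1/(Y + (-7 - 5 + 25)) = 1/(Y + 13) = 1/(13 + Y))
11411 + B(t(1, 12)) = 11411 + 1/(13 + (2 + 1*12)) = 11411 + 1/(13 + (2 + 12)) = 11411 + 1/(13 + 14) = 11411 + 1/27 = 308098/27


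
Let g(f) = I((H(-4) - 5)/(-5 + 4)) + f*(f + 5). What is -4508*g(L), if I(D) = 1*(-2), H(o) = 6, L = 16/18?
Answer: -1181096/81 ≈ -14581.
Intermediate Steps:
L = 8/9 (L = 16*(1/18) = 8/9 ≈ 0.88889)
I(D) = -2
g(f) = -2 + f*(5 + f) (g(f) = -2 + f*(f + 5) = -2 + f*(5 + f))
-4508*g(L) = -4508*(-2 + (8/9)² + 5*(8/9)) = -4508*(-2 + 64/81 + 40/9) = -4508*262/81 = -1181096/81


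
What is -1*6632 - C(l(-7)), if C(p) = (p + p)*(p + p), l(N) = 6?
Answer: -6776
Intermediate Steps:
C(p) = 4*p² (C(p) = (2*p)*(2*p) = 4*p²)
-1*6632 - C(l(-7)) = -1*6632 - 4*6² = -6632 - 4*36 = -6632 - 1*144 = -6632 - 144 = -6776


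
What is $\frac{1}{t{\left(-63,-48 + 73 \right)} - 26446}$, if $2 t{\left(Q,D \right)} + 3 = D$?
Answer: $- \frac{1}{26435} \approx -3.7829 \cdot 10^{-5}$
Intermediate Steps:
$t{\left(Q,D \right)} = - \frac{3}{2} + \frac{D}{2}$
$\frac{1}{t{\left(-63,-48 + 73 \right)} - 26446} = \frac{1}{\left(- \frac{3}{2} + \frac{-48 + 73}{2}\right) - 26446} = \frac{1}{\left(- \frac{3}{2} + \frac{1}{2} \cdot 25\right) - 26446} = \frac{1}{\left(- \frac{3}{2} + \frac{25}{2}\right) - 26446} = \frac{1}{11 - 26446} = \frac{1}{-26435} = - \frac{1}{26435}$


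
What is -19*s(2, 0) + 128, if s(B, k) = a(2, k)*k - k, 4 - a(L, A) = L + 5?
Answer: 128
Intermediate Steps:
a(L, A) = -1 - L (a(L, A) = 4 - (L + 5) = 4 - (5 + L) = 4 + (-5 - L) = -1 - L)
s(B, k) = -4*k (s(B, k) = (-1 - 1*2)*k - k = (-1 - 2)*k - k = -3*k - k = -4*k)
-19*s(2, 0) + 128 = -(-76)*0 + 128 = -19*0 + 128 = 0 + 128 = 128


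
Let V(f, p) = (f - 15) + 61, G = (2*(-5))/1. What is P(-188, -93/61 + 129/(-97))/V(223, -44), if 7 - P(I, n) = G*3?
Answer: 37/269 ≈ 0.13755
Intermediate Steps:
G = -10 (G = -10*1 = -10)
V(f, p) = 46 + f (V(f, p) = (-15 + f) + 61 = 46 + f)
P(I, n) = 37 (P(I, n) = 7 - (-10)*3 = 7 - 1*(-30) = 7 + 30 = 37)
P(-188, -93/61 + 129/(-97))/V(223, -44) = 37/(46 + 223) = 37/269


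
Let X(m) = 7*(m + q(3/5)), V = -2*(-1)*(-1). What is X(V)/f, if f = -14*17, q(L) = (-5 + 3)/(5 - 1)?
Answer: 5/68 ≈ 0.073529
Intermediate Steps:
q(L) = -½ (q(L) = -2/4 = -2*¼ = -½)
V = -2 (V = 2*(-1) = -2)
X(m) = -7/2 + 7*m (X(m) = 7*(m - ½) = 7*(-½ + m) = -7/2 + 7*m)
f = -238
X(V)/f = (-7/2 + 7*(-2))/(-238) = (-7/2 - 14)*(-1/238) = -35/2*(-1/238) = 5/68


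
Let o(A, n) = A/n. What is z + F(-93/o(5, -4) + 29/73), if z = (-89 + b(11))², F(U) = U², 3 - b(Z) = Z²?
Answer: 6453902626/133225 ≈ 48444.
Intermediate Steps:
b(Z) = 3 - Z²
z = 42849 (z = (-89 + (3 - 1*11²))² = (-89 + (3 - 1*121))² = (-89 + (3 - 121))² = (-89 - 118)² = (-207)² = 42849)
z + F(-93/o(5, -4) + 29/73) = 42849 + (-93/(5/(-4)) + 29/73)² = 42849 + (-93/(5*(-¼)) + 29*(1/73))² = 42849 + (-93/(-5/4) + 29/73)² = 42849 + (-93*(-⅘) + 29/73)² = 42849 + (372/5 + 29/73)² = 42849 + (27301/365)² = 42849 + 745344601/133225 = 6453902626/133225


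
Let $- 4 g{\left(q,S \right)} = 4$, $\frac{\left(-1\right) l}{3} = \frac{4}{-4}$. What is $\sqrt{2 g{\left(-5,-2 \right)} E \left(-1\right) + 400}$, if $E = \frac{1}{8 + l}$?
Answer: $\frac{\sqrt{48422}}{11} \approx 20.005$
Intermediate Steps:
$l = 3$ ($l = - 3 \frac{4}{-4} = - 3 \cdot 4 \left(- \frac{1}{4}\right) = \left(-3\right) \left(-1\right) = 3$)
$g{\left(q,S \right)} = -1$ ($g{\left(q,S \right)} = \left(- \frac{1}{4}\right) 4 = -1$)
$E = \frac{1}{11}$ ($E = \frac{1}{8 + 3} = \frac{1}{11} \approx 0.090909$)
$\sqrt{2 g{\left(-5,-2 \right)} E \left(-1\right) + 400} = \sqrt{2 \left(-1\right) \frac{1}{11} \left(-1\right) + 400} = \sqrt{\left(-2\right) \frac{1}{11} \left(-1\right) + 400} = \sqrt{\left(- \frac{2}{11}\right) \left(-1\right) + 400} = \sqrt{\frac{2}{11} + 400} = \sqrt{\frac{4402}{11}} = \frac{\sqrt{48422}}{11}$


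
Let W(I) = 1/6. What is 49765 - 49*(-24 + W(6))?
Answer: 305597/6 ≈ 50933.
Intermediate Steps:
W(I) = ⅙
49765 - 49*(-24 + W(6)) = 49765 - 49*(-24 + ⅙) = 49765 - 49*(-143)/6 = 49765 - 1*(-7007/6) = 49765 + 7007/6 = 305597/6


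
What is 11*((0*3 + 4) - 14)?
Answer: -110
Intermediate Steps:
11*((0*3 + 4) - 14) = 11*((0 + 4) - 14) = 11*(4 - 14) = 11*(-10) = -110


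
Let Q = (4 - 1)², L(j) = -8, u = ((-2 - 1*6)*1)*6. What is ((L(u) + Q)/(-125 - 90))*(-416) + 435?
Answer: 93941/215 ≈ 436.94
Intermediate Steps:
u = -48 (u = ((-2 - 6)*1)*6 = -8*1*6 = -8*6 = -48)
Q = 9 (Q = 3² = 9)
((L(u) + Q)/(-125 - 90))*(-416) + 435 = ((-8 + 9)/(-125 - 90))*(-416) + 435 = (1/(-215))*(-416) + 435 = (1*(-1/215))*(-416) + 435 = -1/215*(-416) + 435 = 416/215 + 435 = 93941/215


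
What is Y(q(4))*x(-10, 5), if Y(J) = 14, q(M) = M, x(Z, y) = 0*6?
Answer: 0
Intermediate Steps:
x(Z, y) = 0
Y(q(4))*x(-10, 5) = 14*0 = 0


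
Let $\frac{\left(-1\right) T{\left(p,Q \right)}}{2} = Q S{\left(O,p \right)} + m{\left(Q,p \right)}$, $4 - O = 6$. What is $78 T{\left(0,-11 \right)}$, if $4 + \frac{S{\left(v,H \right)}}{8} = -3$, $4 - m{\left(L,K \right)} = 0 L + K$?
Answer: $-96720$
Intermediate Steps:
$m{\left(L,K \right)} = 4 - K$ ($m{\left(L,K \right)} = 4 - \left(0 L + K\right) = 4 - \left(0 + K\right) = 4 - K$)
$O = -2$ ($O = 4 - 6 = -2$)
$S{\left(v,H \right)} = -56$ ($S{\left(v,H \right)} = -32 + 8 \left(-3\right) = -32 - 24 = -56$)
$T{\left(p,Q \right)} = -8 + 2 p + 112 Q$ ($T{\left(p,Q \right)} = - 2 \left(Q \left(-56\right) - \left(-4 + p\right)\right) = - 2 \left(- 56 Q - \left(-4 + p\right)\right) = - 2 \left(4 - p - 56 Q\right) = -8 + 2 p + 112 Q$)
$78 T{\left(0,-11 \right)} = 78 \left(-8 + 2 \cdot 0 + 112 \left(-11\right)\right) = 78 \left(-8 + 0 - 1232\right) = 78 \left(-1240\right) = -96720$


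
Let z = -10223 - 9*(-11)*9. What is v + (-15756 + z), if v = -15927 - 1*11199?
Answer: -52214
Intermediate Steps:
v = -27126 (v = -15927 - 11199 = -27126)
z = -9332 (z = -10223 + 99*9 = -10223 + 891 = -9332)
v + (-15756 + z) = -27126 + (-15756 - 9332) = -27126 - 25088 = -52214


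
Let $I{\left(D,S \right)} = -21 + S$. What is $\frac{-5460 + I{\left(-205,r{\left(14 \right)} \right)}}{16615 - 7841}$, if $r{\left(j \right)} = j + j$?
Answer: $- \frac{133}{214} \approx -0.6215$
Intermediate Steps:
$r{\left(j \right)} = 2 j$
$\frac{-5460 + I{\left(-205,r{\left(14 \right)} \right)}}{16615 - 7841} = \frac{-5460 + \left(-21 + 2 \cdot 14\right)}{16615 - 7841} = \frac{-5460 + \left(-21 + 28\right)}{8774} = \left(-5460 + 7\right) \frac{1}{8774} = \left(-5453\right) \frac{1}{8774} = - \frac{133}{214}$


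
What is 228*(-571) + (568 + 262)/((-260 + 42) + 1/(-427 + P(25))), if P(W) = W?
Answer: -11409619416/87637 ≈ -1.3019e+5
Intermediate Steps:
228*(-571) + (568 + 262)/((-260 + 42) + 1/(-427 + P(25))) = 228*(-571) + (568 + 262)/((-260 + 42) + 1/(-427 + 25)) = -130188 + 830/(-218 + 1/(-402)) = -130188 + 830/(-218 - 1/402) = -130188 + 830/(-87637/402) = -130188 + 830*(-402/87637) = -130188 - 333660/87637 = -11409619416/87637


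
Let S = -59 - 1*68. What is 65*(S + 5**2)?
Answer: -6630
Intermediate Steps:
S = -127 (S = -59 - 68 = -127)
65*(S + 5**2) = 65*(-127 + 5**2) = 65*(-127 + 25) = 65*(-102) = -6630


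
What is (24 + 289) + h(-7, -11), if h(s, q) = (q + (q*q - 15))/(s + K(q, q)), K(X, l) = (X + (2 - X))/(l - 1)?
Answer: 12889/43 ≈ 299.74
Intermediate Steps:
K(X, l) = 2/(-1 + l)
h(s, q) = (-15 + q + q**2)/(s + 2/(-1 + q)) (h(s, q) = (q + (q*q - 15))/(s + 2/(-1 + q)) = (q + (q**2 - 15))/(s + 2/(-1 + q)) = (q + (-15 + q**2))/(s + 2/(-1 + q)) = (-15 + q + q**2)/(s + 2/(-1 + q)))
(24 + 289) + h(-7, -11) = (24 + 289) + (15 + (-11)**3 - 16*(-11))/(2 - 1*(-7) - 11*(-7)) = 313 + (15 - 1331 + 176)/(2 + 7 + 77) = 313 - 1140/86 = 313 + (1/86)*(-1140) = 313 - 570/43 = 12889/43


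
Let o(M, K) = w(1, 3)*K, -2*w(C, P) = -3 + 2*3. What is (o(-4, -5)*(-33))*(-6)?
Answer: 1485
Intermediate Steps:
w(C, P) = -3/2 (w(C, P) = -(-3 + 2*3)/2 = -(-3 + 6)/2 = -½*3 = -3/2)
o(M, K) = -3*K/2
(o(-4, -5)*(-33))*(-6) = (-3/2*(-5)*(-33))*(-6) = ((15/2)*(-33))*(-6) = -495/2*(-6) = 1485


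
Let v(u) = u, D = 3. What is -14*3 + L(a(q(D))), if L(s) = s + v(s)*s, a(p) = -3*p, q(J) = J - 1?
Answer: -12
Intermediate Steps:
q(J) = -1 + J
L(s) = s + s² (L(s) = s + s*s = s + s²)
-14*3 + L(a(q(D))) = -14*3 + (-3*(-1 + 3))*(1 - 3*(-1 + 3)) = -42 + (-3*2)*(1 - 3*2) = -42 - 6*(1 - 6) = -42 - 6*(-5) = -42 + 30 = -12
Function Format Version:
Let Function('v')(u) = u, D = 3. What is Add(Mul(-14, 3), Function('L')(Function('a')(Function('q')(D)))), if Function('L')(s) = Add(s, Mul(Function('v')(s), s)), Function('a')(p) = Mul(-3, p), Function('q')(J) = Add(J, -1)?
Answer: -12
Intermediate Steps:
Function('q')(J) = Add(-1, J)
Function('L')(s) = Add(s, Pow(s, 2)) (Function('L')(s) = Add(s, Mul(s, s)) = Add(s, Pow(s, 2)))
Add(Mul(-14, 3), Function('L')(Function('a')(Function('q')(D)))) = Add(Mul(-14, 3), Mul(Mul(-3, Add(-1, 3)), Add(1, Mul(-3, Add(-1, 3))))) = Add(-42, Mul(Mul(-3, 2), Add(1, Mul(-3, 2)))) = Add(-42, Mul(-6, Add(1, -6))) = Add(-42, Mul(-6, -5)) = Add(-42, 30) = -12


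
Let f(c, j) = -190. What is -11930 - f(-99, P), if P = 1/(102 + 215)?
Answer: -11740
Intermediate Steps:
P = 1/317 ≈ 0.0031546
-11930 - f(-99, P) = -11930 - 1*(-190) = -11930 + 190 = -11740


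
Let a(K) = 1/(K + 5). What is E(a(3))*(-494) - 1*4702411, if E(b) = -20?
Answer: -4692531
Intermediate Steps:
a(K) = 1/(5 + K)
E(a(3))*(-494) - 1*4702411 = -20*(-494) - 1*4702411 = 9880 - 4702411 = -4692531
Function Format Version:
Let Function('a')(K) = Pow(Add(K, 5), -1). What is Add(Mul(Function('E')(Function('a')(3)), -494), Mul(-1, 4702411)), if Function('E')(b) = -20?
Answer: -4692531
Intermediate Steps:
Function('a')(K) = Pow(Add(5, K), -1)
Add(Mul(Function('E')(Function('a')(3)), -494), Mul(-1, 4702411)) = Add(Mul(-20, -494), Mul(-1, 4702411)) = Add(9880, -4702411) = -4692531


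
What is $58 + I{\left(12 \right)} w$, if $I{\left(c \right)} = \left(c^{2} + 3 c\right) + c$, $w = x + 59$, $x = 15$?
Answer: $14266$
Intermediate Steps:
$w = 74$ ($w = 15 + 59 = 74$)
$I{\left(c \right)} = c^{2} + 4 c$
$58 + I{\left(12 \right)} w = 58 + 12 \left(4 + 12\right) 74 = 58 + 12 \cdot 16 \cdot 74 = 58 + 192 \cdot 74 = 58 + 14208 = 14266$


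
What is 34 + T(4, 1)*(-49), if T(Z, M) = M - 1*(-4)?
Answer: -211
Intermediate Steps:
T(Z, M) = 4 + M (T(Z, M) = M + 4 = 4 + M)
34 + T(4, 1)*(-49) = 34 + (4 + 1)*(-49) = 34 + 5*(-49) = 34 - 245 = -211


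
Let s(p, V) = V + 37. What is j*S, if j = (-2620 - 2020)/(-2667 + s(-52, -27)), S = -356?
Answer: -1651840/2657 ≈ -621.69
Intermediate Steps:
s(p, V) = 37 + V
j = 4640/2657 (j = (-2620 - 2020)/(-2667 + (37 - 27)) = -4640/(-2667 + 10) = -4640/(-2657) = -4640*(-1/2657) = 4640/2657 ≈ 1.7463)
j*S = (4640/2657)*(-356) = -1651840/2657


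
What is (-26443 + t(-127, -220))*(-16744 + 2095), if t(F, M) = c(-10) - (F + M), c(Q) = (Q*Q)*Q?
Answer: 396929304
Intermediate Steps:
c(Q) = Q³ (c(Q) = Q²*Q = Q³)
t(F, M) = -1000 - F - M (t(F, M) = (-10)³ - (F + M) = -1000 + (-F - M) = -1000 - F - M)
(-26443 + t(-127, -220))*(-16744 + 2095) = (-26443 + (-1000 - 1*(-127) - 1*(-220)))*(-16744 + 2095) = (-26443 + (-1000 + 127 + 220))*(-14649) = (-26443 - 653)*(-14649) = -27096*(-14649) = 396929304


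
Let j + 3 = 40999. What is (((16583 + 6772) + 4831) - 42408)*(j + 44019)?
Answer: -1209083330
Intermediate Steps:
j = 40996 (j = -3 + 40999 = 40996)
(((16583 + 6772) + 4831) - 42408)*(j + 44019) = (((16583 + 6772) + 4831) - 42408)*(40996 + 44019) = ((23355 + 4831) - 42408)*85015 = (28186 - 42408)*85015 = -14222*85015 = -1209083330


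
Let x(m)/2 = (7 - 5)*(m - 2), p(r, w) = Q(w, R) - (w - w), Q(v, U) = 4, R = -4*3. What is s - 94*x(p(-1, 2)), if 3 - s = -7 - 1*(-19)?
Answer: -761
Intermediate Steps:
R = -12
s = -9 (s = 3 - (-7 - 1*(-19)) = 3 - (-7 + 19) = 3 - 1*12 = 3 - 12 = -9)
p(r, w) = 4 (p(r, w) = 4 - (w - w) = 4 - 1*0 = 4 + 0 = 4)
x(m) = -8 + 4*m (x(m) = 2*((7 - 5)*(m - 2)) = 2*(2*(-2 + m)) = 2*(-4 + 2*m) = -8 + 4*m)
s - 94*x(p(-1, 2)) = -9 - 94*(-8 + 4*4) = -9 - 94*(-8 + 16) = -9 - 94*8 = -9 - 752 = -761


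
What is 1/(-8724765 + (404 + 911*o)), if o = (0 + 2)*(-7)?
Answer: -1/8737115 ≈ -1.1445e-7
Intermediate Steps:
o = -14 (o = 2*(-7) = -14)
1/(-8724765 + (404 + 911*o)) = 1/(-8724765 + (404 + 911*(-14))) = 1/(-8724765 + (404 - 12754)) = 1/(-8724765 - 12350) = 1/(-8737115) = -1/8737115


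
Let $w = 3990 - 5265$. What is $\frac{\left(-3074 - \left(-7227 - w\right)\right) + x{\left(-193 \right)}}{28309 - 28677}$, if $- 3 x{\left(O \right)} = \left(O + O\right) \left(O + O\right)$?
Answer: $\frac{70181}{552} \approx 127.14$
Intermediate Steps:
$x{\left(O \right)} = - \frac{4 O^{2}}{3}$ ($x{\left(O \right)} = - \frac{\left(O + O\right) \left(O + O\right)}{3} = - \frac{2 O 2 O}{3} = - \frac{4 O^{2}}{3}$)
$w = -1275$ ($w = 3990 - 5265 = -1275$)
$\frac{\left(-3074 - \left(-7227 - w\right)\right) + x{\left(-193 \right)}}{28309 - 28677} = \frac{\left(-3074 - \left(-7227 - -1275\right)\right) - \frac{4 \left(-193\right)^{2}}{3}}{28309 - 28677} = \frac{\left(-3074 - \left(-7227 + 1275\right)\right) - \frac{148996}{3}}{-368} = \left(\left(-3074 - -5952\right) - \frac{148996}{3}\right) \left(- \frac{1}{368}\right) = \left(\left(-3074 + 5952\right) - \frac{148996}{3}\right) \left(- \frac{1}{368}\right) = \left(2878 - \frac{148996}{3}\right) \left(- \frac{1}{368}\right) = \left(- \frac{140362}{3}\right) \left(- \frac{1}{368}\right) = \frac{70181}{552}$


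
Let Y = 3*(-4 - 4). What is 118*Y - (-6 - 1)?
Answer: -2825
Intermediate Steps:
Y = -24 (Y = 3*(-8) = -24)
118*Y - (-6 - 1) = 118*(-24) - (-6 - 1) = -2832 - 1*(-7) = -2832 + 7 = -2825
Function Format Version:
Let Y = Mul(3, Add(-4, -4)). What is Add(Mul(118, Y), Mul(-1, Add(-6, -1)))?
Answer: -2825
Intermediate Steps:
Y = -24 (Y = Mul(3, -8) = -24)
Add(Mul(118, Y), Mul(-1, Add(-6, -1))) = Add(Mul(118, -24), Mul(-1, Add(-6, -1))) = Add(-2832, Mul(-1, -7)) = Add(-2832, 7) = -2825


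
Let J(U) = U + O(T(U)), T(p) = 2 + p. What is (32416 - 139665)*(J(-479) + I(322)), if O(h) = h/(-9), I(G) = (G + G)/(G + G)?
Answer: 45580825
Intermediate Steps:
I(G) = 1 (I(G) = (2*G)/((2*G)) = (2*G)*(1/(2*G)) = 1)
O(h) = -h/9 (O(h) = h*(-⅑) = -h/9)
J(U) = -2/9 + 8*U/9 (J(U) = U - (2 + U)/9 = U + (-2/9 - U/9) = -2/9 + 8*U/9)
(32416 - 139665)*(J(-479) + I(322)) = (32416 - 139665)*((-2/9 + (8/9)*(-479)) + 1) = -107249*((-2/9 - 3832/9) + 1) = -107249*(-426 + 1) = -107249*(-425) = 45580825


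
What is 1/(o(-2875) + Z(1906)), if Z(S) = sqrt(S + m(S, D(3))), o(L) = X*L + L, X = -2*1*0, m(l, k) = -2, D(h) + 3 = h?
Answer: -2875/8263721 - 4*sqrt(119)/8263721 ≈ -0.00035319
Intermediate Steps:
D(h) = -3 + h
X = 0 (X = -2*0 = 0)
o(L) = L (o(L) = 0*L + L = 0 + L = L)
Z(S) = sqrt(-2 + S) (Z(S) = sqrt(S - 2) = sqrt(-2 + S))
1/(o(-2875) + Z(1906)) = 1/(-2875 + sqrt(-2 + 1906)) = 1/(-2875 + sqrt(1904)) = 1/(-2875 + 4*sqrt(119))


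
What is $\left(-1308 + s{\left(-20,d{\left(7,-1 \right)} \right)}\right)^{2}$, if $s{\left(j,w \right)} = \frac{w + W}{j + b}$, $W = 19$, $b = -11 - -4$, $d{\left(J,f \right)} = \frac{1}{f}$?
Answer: $\frac{15413476}{9} \approx 1.7126 \cdot 10^{6}$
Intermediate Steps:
$b = -7$ ($b = -11 + 4 = -7$)
$s{\left(j,w \right)} = \frac{19 + w}{-7 + j}$ ($s{\left(j,w \right)} = \frac{w + 19}{j - 7} = \frac{19 + w}{-7 + j}$)
$\left(-1308 + s{\left(-20,d{\left(7,-1 \right)} \right)}\right)^{2} = \left(-1308 + \frac{19 + \frac{1}{-1}}{-7 - 20}\right)^{2} = \left(-1308 + \frac{19 - 1}{-27}\right)^{2} = \left(-1308 - \frac{2}{3}\right)^{2} = \left(- \frac{3926}{3}\right)^{2} = \frac{15413476}{9}$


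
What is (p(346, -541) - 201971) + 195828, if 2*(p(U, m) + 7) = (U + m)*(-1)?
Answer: -12105/2 ≈ -6052.5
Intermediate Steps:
p(U, m) = -7 - U/2 - m/2 (p(U, m) = -7 + ((U + m)*(-1))/2 = -7 + (-U - m)/2 = -7 + (-U/2 - m/2) = -7 - U/2 - m/2)
(p(346, -541) - 201971) + 195828 = ((-7 - ½*346 - ½*(-541)) - 201971) + 195828 = ((-7 - 173 + 541/2) - 201971) + 195828 = (181/2 - 201971) + 195828 = -403761/2 + 195828 = -12105/2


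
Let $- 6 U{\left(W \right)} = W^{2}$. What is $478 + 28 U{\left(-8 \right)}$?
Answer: $\frac{538}{3} \approx 179.33$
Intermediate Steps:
$U{\left(W \right)} = - \frac{W^{2}}{6}$
$478 + 28 U{\left(-8 \right)} = 478 + 28 \left(- \frac{\left(-8\right)^{2}}{6}\right) = 478 + 28 \left(\left(- \frac{1}{6}\right) 64\right) = 478 + 28 \left(- \frac{32}{3}\right) = 478 - \frac{896}{3} = \frac{538}{3}$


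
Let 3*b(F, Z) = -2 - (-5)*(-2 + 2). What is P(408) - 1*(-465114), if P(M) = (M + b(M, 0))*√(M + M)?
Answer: 465114 + 4888*√51/3 ≈ 4.7675e+5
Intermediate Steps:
b(F, Z) = -⅔ (b(F, Z) = (-2 - (-5)*(-2 + 2))/3 = (-2 - (-5)*0)/3 = (-2 - 1*0)/3 = (-2 + 0)/3 = (⅓)*(-2) = -⅔)
P(M) = √2*√M*(-⅔ + M) (P(M) = (M - ⅔)*√(M + M) = (-⅔ + M)*√(2*M) = (-⅔ + M)*(√2*√M) = √2*√M*(-⅔ + M))
P(408) - 1*(-465114) = √2*√408*(-⅔ + 408) - 1*(-465114) = √2*(2*√102)*(1222/3) + 465114 = 4888*√51/3 + 465114 = 465114 + 4888*√51/3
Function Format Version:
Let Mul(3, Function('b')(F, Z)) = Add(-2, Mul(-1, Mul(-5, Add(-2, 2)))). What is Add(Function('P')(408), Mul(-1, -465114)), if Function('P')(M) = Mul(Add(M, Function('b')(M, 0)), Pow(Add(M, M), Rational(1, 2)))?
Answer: Add(465114, Mul(Rational(4888, 3), Pow(51, Rational(1, 2)))) ≈ 4.7675e+5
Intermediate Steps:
Function('b')(F, Z) = Rational(-2, 3) (Function('b')(F, Z) = Mul(Rational(1, 3), Add(-2, Mul(-1, Mul(-5, Add(-2, 2))))) = Mul(Rational(1, 3), Add(-2, Mul(-1, Mul(-5, 0)))) = Mul(Rational(1, 3), Add(-2, Mul(-1, 0))) = Mul(Rational(1, 3), Add(-2, 0)) = Mul(Rational(1, 3), -2) = Rational(-2, 3))
Function('P')(M) = Mul(Pow(2, Rational(1, 2)), Pow(M, Rational(1, 2)), Add(Rational(-2, 3), M)) (Function('P')(M) = Mul(Add(M, Rational(-2, 3)), Pow(Add(M, M), Rational(1, 2))) = Mul(Add(Rational(-2, 3), M), Pow(Mul(2, M), Rational(1, 2))) = Mul(Add(Rational(-2, 3), M), Mul(Pow(2, Rational(1, 2)), Pow(M, Rational(1, 2)))) = Mul(Pow(2, Rational(1, 2)), Pow(M, Rational(1, 2)), Add(Rational(-2, 3), M)))
Add(Function('P')(408), Mul(-1, -465114)) = Add(Mul(Pow(2, Rational(1, 2)), Pow(408, Rational(1, 2)), Add(Rational(-2, 3), 408)), Mul(-1, -465114)) = Add(Mul(Pow(2, Rational(1, 2)), Mul(2, Pow(102, Rational(1, 2))), Rational(1222, 3)), 465114) = Add(Mul(Rational(4888, 3), Pow(51, Rational(1, 2))), 465114) = Add(465114, Mul(Rational(4888, 3), Pow(51, Rational(1, 2))))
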